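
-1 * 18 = -18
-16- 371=-387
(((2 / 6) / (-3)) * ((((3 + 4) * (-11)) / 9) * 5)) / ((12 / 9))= 385 / 108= 3.56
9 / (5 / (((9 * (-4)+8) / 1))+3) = 252 / 79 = 3.19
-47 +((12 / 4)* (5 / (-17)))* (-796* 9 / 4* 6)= 160391 / 17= 9434.76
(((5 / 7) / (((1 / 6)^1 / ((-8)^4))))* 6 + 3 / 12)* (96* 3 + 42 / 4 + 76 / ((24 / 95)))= 2651265173 / 42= 63125361.26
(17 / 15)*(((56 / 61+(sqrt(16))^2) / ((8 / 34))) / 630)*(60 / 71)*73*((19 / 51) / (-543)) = -4055588 / 740795895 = -0.01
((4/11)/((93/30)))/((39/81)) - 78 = -344694/4433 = -77.76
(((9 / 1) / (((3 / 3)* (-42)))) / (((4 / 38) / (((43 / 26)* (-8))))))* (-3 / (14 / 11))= -80883 / 1274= -63.49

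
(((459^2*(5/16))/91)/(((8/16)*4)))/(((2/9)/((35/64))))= 47403225/53248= 890.23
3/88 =0.03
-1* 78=-78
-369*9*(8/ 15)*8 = -70848/ 5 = -14169.60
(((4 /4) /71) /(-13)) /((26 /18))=-9 /11999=-0.00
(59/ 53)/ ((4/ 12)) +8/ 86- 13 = -21804/ 2279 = -9.57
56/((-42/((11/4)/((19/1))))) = -11/57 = -0.19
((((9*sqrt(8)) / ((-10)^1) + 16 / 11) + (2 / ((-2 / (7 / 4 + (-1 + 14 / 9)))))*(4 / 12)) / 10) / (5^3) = 163 / 297000 - 9*sqrt(2) / 6250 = -0.00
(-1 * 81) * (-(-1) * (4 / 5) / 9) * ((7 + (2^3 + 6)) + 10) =-1116 / 5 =-223.20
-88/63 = -1.40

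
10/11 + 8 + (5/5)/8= 795/88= 9.03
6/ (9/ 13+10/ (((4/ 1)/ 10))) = 39/ 167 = 0.23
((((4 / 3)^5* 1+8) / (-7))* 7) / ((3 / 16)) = -47488 / 729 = -65.14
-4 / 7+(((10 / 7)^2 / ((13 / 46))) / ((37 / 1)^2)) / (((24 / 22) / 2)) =-1469648 / 2616159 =-0.56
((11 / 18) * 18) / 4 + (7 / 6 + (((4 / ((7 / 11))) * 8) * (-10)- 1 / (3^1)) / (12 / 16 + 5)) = -53835 / 644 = -83.59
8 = 8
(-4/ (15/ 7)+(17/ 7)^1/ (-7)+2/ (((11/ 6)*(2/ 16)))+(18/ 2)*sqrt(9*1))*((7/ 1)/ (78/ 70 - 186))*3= -270958/ 71181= -3.81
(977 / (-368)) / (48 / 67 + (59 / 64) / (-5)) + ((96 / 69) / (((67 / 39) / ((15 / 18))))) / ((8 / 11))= -71403050 / 17578187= -4.06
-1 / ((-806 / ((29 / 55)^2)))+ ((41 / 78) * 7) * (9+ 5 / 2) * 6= 309504808 / 1219075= 253.88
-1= -1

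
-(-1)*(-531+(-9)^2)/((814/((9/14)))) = -2025/5698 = -0.36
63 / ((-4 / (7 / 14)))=-63 / 8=-7.88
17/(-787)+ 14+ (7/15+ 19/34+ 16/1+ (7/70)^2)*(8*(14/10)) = 1027386233/5017125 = 204.78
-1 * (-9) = 9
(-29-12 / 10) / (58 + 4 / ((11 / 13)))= -1661 / 3450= -0.48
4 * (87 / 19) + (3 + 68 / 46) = 9961 / 437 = 22.79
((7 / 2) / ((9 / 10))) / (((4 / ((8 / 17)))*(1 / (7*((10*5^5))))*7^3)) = 312500 / 1071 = 291.78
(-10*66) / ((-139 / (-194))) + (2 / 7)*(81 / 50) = -920.69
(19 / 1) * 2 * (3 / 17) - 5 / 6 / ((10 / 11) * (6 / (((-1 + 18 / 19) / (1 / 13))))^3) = 2027163031 / 302234976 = 6.71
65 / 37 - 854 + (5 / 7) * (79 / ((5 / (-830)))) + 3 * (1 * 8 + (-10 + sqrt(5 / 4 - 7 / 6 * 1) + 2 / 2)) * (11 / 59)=-156170986 / 15281 + 11 * sqrt(3) / 118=-10219.78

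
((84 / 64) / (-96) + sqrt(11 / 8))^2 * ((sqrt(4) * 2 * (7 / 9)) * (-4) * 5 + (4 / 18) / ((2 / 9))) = -198633847 / 2359296 + 3857 * sqrt(22) / 9216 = -82.23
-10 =-10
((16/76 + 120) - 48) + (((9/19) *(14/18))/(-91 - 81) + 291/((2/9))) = 1381.71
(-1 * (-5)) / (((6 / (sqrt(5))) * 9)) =5 * sqrt(5) / 54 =0.21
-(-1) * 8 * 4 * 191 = 6112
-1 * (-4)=4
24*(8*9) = 1728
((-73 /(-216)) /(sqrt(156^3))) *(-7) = -511 *sqrt(39) /2628288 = -0.00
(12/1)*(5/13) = 60/13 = 4.62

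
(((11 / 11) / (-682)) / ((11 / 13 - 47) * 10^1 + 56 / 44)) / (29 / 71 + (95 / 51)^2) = 2400723 / 2922625122064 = 0.00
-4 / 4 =-1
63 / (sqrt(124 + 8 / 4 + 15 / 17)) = 21 * sqrt(36669) / 719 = 5.59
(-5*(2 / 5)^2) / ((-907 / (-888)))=-3552 / 4535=-0.78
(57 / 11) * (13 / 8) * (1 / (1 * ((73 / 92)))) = 17043 / 1606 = 10.61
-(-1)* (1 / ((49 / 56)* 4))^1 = 2 / 7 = 0.29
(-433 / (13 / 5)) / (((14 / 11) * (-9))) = 23815 / 1638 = 14.54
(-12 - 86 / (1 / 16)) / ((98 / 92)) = -1303.02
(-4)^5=-1024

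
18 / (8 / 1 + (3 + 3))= 9 / 7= 1.29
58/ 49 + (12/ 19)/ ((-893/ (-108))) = 1.26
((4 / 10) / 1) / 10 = 1 / 25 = 0.04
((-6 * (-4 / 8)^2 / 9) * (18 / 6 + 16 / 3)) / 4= -25 / 72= -0.35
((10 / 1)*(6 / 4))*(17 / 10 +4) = 171 / 2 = 85.50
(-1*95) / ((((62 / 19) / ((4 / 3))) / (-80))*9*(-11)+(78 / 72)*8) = -866400 / 106661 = -8.12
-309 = -309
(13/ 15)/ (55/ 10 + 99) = 0.01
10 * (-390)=-3900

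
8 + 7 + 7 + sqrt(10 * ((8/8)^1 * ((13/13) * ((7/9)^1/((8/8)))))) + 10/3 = sqrt(70)/3 + 76/3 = 28.12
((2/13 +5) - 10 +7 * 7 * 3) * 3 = 5544/13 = 426.46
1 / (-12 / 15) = -5 / 4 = -1.25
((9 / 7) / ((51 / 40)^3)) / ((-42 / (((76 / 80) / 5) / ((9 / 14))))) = -12160 / 2785671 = -0.00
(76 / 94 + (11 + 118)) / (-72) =-6101 / 3384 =-1.80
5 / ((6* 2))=5 / 12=0.42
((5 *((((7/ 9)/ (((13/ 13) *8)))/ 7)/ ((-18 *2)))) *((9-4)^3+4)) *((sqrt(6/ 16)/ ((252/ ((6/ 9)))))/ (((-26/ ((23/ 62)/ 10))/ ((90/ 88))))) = 4945 *sqrt(6)/ 20590682112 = 0.00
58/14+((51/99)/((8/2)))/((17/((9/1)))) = 1297/308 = 4.21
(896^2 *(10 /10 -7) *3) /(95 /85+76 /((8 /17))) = -163774464 /1843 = -88862.98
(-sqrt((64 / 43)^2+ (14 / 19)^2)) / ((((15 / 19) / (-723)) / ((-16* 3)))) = -23136* sqrt(460265) / 215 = -73005.20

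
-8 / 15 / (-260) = 0.00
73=73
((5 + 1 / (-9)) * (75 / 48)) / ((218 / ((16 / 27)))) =550 / 26487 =0.02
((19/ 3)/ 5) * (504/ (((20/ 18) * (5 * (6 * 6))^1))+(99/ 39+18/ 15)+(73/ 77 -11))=-601236/ 125125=-4.81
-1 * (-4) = 4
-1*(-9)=9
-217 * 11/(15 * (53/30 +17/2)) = -31/2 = -15.50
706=706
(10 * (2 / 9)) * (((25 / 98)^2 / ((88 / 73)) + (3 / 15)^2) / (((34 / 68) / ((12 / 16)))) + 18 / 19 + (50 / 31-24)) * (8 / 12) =-31.55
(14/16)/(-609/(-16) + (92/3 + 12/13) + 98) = 78/14945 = 0.01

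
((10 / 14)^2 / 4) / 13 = 25 / 2548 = 0.01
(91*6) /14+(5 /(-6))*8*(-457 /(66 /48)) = 74407 /33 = 2254.76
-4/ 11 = -0.36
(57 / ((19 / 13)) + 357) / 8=99 / 2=49.50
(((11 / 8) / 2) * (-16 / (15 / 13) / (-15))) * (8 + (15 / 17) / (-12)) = 77077 / 15300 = 5.04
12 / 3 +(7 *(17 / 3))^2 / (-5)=-13981 / 45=-310.69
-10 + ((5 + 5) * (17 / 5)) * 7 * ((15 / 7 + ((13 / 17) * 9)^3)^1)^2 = 25626496.05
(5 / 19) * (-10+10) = 0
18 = 18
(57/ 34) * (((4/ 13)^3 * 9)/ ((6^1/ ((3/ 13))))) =8208/ 485537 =0.02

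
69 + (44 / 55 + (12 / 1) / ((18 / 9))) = 379 / 5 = 75.80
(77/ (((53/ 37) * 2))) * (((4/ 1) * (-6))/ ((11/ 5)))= -15540/ 53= -293.21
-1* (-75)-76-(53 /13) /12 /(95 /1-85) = -1613 /1560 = -1.03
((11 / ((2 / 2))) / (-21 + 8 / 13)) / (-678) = 0.00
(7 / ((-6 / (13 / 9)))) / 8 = -91 / 432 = -0.21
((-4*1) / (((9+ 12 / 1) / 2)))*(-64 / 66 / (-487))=-256 / 337491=-0.00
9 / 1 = 9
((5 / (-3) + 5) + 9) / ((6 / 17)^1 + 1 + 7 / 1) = 1.48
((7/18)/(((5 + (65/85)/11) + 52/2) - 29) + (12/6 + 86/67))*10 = 8101115/233361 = 34.71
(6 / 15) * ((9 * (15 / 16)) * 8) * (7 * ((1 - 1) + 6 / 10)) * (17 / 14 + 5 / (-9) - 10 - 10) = -21933 / 10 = -2193.30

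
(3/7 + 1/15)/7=52/735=0.07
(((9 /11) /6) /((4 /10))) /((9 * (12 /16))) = 5 /99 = 0.05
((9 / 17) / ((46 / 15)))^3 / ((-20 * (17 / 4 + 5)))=-492075 / 17693835416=-0.00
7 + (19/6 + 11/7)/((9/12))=839/63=13.32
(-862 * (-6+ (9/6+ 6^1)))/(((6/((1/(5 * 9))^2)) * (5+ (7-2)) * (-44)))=0.00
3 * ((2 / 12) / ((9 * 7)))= 1 / 126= 0.01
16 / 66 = 8 / 33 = 0.24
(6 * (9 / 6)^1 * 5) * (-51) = -2295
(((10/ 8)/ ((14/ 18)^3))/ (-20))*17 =-12393/ 5488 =-2.26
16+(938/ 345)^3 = 1482311672/ 41063625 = 36.10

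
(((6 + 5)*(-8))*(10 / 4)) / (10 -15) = 44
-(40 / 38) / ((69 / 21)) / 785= -28 / 68609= -0.00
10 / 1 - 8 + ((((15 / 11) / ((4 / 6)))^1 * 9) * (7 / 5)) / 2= 655 / 44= 14.89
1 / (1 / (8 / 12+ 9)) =29 / 3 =9.67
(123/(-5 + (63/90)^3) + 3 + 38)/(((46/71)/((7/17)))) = 33764689/3641774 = 9.27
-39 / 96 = -13 / 32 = -0.41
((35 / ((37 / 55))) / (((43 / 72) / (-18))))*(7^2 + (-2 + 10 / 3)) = -125571600 / 1591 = -78926.21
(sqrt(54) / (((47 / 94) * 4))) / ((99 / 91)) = 91 * sqrt(6) / 66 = 3.38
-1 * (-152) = 152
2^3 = 8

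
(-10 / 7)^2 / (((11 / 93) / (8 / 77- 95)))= -67955100 / 41503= -1637.35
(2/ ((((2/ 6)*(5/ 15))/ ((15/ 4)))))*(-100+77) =-3105/ 2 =-1552.50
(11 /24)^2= 121 /576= 0.21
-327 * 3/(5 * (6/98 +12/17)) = -90797/355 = -255.77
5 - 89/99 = 406/99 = 4.10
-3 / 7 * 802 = -2406 / 7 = -343.71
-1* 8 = -8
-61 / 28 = -2.18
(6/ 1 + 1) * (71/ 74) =497/ 74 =6.72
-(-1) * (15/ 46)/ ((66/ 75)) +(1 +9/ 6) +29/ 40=36387/ 10120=3.60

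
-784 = -784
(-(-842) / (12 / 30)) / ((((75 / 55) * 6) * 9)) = 28.59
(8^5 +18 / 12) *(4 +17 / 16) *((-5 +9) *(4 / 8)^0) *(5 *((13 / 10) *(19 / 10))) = 1311238773 / 160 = 8195242.33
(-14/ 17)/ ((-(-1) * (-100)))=7/ 850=0.01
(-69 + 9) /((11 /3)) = -180 /11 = -16.36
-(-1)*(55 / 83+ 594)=49357 / 83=594.66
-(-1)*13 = 13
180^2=32400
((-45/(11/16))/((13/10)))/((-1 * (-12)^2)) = 50/143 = 0.35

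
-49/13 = -3.77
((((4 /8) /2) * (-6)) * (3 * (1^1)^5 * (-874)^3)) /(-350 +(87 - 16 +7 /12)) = -36051891696 /3341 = -10790748.79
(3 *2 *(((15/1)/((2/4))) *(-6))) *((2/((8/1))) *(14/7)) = -540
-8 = -8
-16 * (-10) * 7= 1120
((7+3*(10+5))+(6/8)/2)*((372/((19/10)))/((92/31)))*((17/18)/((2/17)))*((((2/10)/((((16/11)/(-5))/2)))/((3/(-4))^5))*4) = 642893.38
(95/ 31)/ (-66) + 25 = 51055/ 2046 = 24.95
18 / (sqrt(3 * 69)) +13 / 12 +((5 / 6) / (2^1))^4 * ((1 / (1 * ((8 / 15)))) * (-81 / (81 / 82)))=-98173 / 27648 +6 * sqrt(23) / 23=-2.30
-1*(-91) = 91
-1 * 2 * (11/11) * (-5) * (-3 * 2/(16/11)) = -165/4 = -41.25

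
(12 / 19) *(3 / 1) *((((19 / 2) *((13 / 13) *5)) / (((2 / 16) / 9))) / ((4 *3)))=540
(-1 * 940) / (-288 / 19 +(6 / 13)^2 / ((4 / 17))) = 603668 / 9153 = 65.95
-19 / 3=-6.33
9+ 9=18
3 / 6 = 1 / 2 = 0.50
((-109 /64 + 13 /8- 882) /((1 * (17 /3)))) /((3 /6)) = -169359 /544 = -311.32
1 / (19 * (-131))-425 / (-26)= 16.35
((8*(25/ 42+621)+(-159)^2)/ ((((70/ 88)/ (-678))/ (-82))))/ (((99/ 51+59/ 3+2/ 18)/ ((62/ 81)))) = 546027176090528/ 7327215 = 74520425.03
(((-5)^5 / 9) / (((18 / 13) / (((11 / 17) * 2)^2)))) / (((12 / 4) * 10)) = -983125 / 70227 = -14.00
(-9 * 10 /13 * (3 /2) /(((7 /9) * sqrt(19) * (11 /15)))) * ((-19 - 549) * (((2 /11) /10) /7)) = 2070360 * sqrt(19) /1464463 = 6.16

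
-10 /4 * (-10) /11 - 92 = -987 /11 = -89.73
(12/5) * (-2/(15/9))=-2.88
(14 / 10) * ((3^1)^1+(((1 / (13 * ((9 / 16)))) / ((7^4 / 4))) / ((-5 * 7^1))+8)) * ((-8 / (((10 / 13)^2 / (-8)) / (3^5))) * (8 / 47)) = 4859097130368 / 70529375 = 68894.66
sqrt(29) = 5.39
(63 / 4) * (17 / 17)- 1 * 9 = 27 / 4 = 6.75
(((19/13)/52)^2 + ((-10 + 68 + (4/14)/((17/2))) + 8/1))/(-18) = -1196986789/326280864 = -3.67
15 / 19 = 0.79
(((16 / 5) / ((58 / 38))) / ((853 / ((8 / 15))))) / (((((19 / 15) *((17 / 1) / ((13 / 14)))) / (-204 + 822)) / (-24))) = -12340224 / 14718515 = -0.84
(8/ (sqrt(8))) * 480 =960 * sqrt(2) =1357.65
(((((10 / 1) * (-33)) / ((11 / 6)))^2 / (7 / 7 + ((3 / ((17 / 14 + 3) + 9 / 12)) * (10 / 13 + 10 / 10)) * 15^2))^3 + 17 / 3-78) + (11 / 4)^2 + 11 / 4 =9632512081657368316035389 / 3992223761587960464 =2412818.68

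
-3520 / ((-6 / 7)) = 12320 / 3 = 4106.67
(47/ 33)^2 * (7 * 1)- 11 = 3.20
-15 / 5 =-3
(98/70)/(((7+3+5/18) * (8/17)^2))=18207/29600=0.62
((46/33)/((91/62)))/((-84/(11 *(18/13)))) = -0.17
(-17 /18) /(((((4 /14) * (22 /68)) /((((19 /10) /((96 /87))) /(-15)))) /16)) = 1114673 /59400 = 18.77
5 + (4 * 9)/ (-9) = 1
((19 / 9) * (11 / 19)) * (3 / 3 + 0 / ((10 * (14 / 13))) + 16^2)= 2827 / 9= 314.11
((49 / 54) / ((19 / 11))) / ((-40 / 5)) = -539 / 8208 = -0.07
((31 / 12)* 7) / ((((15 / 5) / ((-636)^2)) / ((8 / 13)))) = 19505696 / 13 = 1500438.15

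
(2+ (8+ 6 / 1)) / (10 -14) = -4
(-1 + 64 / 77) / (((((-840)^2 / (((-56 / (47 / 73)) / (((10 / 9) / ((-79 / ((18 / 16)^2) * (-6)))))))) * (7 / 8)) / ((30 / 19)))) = 9596288 / 758090025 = 0.01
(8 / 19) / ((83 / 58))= 464 / 1577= 0.29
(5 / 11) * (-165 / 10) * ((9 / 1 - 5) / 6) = -5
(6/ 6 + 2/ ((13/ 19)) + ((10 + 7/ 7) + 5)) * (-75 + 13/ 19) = -365708/ 247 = -1480.60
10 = 10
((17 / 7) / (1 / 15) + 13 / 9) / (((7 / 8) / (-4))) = -76352 / 441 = -173.13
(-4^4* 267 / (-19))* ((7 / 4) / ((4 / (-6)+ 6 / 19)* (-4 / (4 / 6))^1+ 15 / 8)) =956928 / 605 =1581.70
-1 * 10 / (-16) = 0.62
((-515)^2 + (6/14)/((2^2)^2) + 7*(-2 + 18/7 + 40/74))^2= 1208075253432804289/17172736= 70348443802.60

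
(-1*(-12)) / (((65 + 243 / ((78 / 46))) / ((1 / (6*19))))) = 13 / 25726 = 0.00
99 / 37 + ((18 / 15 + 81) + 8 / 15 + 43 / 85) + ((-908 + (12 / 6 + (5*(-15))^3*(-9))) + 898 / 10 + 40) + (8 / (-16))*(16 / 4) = 3796182.71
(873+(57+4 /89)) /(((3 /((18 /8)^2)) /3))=3352347 /712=4708.35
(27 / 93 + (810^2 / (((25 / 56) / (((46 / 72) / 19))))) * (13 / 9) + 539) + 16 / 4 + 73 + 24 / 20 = 212039429 / 2945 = 71999.81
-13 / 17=-0.76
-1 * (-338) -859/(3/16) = -12730/3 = -4243.33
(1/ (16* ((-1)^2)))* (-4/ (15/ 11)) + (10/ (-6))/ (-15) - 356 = -64093/ 180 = -356.07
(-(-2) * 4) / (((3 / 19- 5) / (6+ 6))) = -456 / 23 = -19.83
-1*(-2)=2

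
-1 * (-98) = 98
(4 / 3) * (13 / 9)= 52 / 27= 1.93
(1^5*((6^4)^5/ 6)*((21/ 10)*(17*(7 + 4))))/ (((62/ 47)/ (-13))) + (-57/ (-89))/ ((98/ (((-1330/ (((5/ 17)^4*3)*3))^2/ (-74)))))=-101559696421187207864623322389/ 43066265625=-2358219245325782942.54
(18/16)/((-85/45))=-81/136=-0.60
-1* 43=-43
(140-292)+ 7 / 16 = -2425 / 16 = -151.56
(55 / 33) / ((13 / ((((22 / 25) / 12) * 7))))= 77 / 1170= 0.07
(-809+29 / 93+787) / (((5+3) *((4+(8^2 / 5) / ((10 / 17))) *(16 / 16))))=-50425 / 479136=-0.11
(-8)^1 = -8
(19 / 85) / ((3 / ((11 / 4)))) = 209 / 1020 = 0.20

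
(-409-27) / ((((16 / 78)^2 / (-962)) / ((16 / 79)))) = 159489018 / 79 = 2018848.33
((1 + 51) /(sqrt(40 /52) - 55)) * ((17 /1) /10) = -63206 /39315 - 442 * sqrt(130) /196575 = -1.63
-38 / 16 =-19 / 8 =-2.38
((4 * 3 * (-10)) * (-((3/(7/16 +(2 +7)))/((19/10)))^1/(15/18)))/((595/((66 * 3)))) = 2737152/341411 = 8.02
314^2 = 98596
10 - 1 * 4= 6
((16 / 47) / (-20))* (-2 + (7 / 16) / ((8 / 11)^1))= 179 / 7520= 0.02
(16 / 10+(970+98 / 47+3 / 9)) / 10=97.40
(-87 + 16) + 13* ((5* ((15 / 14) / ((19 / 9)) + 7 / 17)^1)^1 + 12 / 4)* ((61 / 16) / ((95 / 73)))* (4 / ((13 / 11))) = 1560611473 / 1718360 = 908.20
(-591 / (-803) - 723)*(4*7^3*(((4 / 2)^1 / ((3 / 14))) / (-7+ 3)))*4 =7426811616 / 803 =9248831.40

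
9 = 9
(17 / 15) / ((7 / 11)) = 187 / 105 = 1.78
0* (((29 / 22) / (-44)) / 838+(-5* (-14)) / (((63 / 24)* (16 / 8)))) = 0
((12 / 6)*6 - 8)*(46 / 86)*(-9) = -828 / 43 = -19.26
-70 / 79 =-0.89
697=697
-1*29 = -29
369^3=50243409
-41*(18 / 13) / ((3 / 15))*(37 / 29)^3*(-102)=19064776140 / 317057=60130.44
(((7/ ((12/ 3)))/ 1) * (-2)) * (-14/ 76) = 49/ 76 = 0.64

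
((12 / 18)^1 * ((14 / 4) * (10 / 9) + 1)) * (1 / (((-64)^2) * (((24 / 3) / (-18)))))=-11 / 6144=-0.00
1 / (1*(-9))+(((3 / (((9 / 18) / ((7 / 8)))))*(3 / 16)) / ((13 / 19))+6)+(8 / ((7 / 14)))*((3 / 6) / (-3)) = 34901 / 7488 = 4.66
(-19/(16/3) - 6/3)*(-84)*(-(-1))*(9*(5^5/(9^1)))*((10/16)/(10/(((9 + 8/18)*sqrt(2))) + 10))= 84903.06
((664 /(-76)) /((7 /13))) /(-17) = 2158 /2261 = 0.95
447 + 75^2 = 6072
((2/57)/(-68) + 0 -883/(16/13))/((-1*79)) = 11123159/1224816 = 9.08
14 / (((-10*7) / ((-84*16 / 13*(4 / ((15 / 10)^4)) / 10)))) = 14336 / 8775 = 1.63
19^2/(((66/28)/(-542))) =-2739268/33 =-83008.12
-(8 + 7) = -15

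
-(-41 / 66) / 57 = 41 / 3762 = 0.01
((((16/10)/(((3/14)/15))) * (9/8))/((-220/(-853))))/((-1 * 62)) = -53739/6820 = -7.88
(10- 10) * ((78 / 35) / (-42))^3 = 0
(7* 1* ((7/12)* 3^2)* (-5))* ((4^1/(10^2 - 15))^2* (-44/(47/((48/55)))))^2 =-346816512/576555903125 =-0.00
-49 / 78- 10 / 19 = -1711 / 1482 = -1.15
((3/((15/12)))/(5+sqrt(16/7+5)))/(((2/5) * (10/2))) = 21/62 - 3 * sqrt(357)/310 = 0.16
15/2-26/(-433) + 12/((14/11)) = 102985/6062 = 16.99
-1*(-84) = 84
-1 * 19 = -19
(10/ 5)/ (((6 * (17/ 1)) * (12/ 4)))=1/ 153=0.01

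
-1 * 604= -604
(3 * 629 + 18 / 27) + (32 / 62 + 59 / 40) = 7029527 / 3720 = 1889.66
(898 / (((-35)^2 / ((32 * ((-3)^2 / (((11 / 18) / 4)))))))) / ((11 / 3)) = 55862784 / 148225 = 376.88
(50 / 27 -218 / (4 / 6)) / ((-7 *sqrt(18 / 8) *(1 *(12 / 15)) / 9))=348.37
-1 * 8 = -8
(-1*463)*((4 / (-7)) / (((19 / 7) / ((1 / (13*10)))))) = 926 / 1235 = 0.75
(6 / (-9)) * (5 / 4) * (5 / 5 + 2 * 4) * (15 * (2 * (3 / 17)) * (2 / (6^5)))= -25 / 2448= -0.01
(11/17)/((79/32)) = 0.26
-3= -3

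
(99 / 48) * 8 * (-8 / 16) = -33 / 4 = -8.25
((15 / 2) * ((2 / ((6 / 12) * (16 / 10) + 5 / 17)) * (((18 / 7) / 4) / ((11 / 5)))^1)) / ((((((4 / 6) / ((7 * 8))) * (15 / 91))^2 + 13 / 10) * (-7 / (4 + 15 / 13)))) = -32649435000 / 14390234441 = -2.27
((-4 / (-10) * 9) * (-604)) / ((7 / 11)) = -119592 / 35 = -3416.91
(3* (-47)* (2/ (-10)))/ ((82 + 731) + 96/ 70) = 329/ 9501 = 0.03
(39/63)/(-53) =-13/1113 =-0.01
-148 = -148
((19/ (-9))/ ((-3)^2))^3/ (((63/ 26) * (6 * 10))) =-89167/ 1004423490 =-0.00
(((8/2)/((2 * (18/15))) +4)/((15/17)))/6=1.07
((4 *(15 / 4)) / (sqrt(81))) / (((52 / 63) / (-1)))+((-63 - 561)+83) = -543.02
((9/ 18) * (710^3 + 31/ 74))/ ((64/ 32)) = 26485414031/ 296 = 89477750.10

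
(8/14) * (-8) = -32/7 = -4.57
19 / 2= 9.50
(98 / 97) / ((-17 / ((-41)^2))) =-164738 / 1649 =-99.90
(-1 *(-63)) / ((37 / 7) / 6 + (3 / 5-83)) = -13230 / 17119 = -0.77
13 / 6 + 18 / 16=79 / 24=3.29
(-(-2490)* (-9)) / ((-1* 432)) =51.88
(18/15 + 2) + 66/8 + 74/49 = 12701/980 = 12.96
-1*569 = -569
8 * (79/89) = 632/89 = 7.10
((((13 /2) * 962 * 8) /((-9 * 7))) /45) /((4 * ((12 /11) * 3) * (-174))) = 68783 /8879220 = 0.01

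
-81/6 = -13.50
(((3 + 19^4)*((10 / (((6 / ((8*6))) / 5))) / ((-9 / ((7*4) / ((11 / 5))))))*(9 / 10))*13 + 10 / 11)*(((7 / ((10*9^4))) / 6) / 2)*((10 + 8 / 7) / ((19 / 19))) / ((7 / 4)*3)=-24667726694 / 1515591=-16275.98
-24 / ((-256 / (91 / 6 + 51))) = 397 / 64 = 6.20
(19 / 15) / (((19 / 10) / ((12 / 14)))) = 4 / 7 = 0.57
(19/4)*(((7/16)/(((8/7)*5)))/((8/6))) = 2793/10240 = 0.27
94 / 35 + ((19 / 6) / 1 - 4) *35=-5561 / 210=-26.48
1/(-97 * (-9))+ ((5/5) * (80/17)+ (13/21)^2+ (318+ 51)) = 272041795/727209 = 374.09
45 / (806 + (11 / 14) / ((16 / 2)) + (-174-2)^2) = 1008 / 711919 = 0.00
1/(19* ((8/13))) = 13/152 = 0.09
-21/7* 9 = -27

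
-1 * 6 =-6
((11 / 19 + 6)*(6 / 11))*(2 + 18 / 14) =11.79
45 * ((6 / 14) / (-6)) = -45 / 14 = -3.21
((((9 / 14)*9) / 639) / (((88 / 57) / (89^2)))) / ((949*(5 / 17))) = 69079041 / 415054640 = 0.17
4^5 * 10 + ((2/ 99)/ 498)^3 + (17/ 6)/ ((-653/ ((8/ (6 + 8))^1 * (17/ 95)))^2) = 28924991158894985488910239393/ 2824706167841672951881275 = 10240.00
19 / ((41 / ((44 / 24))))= 209 / 246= 0.85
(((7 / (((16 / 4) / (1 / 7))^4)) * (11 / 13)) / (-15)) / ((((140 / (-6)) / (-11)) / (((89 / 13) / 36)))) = -10769 / 186978355200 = -0.00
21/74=0.28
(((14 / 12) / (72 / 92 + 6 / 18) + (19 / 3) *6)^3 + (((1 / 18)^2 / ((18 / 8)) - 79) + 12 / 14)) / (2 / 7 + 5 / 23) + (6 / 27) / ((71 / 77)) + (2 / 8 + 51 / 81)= 5275029396499759 / 44641516392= 118164.21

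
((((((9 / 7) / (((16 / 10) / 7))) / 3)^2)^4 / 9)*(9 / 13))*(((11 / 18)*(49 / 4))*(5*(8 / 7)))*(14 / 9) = 85271484375 / 109051904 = 781.93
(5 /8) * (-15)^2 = 1125 /8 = 140.62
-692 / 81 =-8.54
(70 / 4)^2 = 1225 / 4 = 306.25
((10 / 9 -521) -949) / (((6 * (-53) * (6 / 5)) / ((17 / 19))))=280925 / 81567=3.44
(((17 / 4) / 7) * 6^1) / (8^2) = 51 / 896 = 0.06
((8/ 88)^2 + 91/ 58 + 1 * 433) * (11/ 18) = 265.57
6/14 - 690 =-4827/7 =-689.57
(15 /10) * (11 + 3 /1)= 21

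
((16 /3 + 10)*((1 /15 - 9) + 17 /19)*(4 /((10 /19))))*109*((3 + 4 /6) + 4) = -528405404 /675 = -782822.82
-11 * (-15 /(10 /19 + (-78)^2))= 3135 /115606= 0.03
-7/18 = -0.39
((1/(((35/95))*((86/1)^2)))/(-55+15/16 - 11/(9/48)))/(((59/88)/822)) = -16492608/4132039807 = -0.00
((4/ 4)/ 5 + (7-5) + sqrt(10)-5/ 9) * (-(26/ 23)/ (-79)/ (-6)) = -13 * sqrt(10)/ 5451-962/ 245295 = -0.01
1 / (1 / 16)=16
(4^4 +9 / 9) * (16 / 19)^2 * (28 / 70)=131584 / 1805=72.90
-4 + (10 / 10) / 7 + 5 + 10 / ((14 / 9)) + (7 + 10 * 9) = 732 / 7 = 104.57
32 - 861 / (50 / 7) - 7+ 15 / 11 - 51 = -79847 / 550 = -145.18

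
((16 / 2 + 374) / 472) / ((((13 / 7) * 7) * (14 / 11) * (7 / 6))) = 6303 / 150332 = 0.04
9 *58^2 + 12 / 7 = 211944 / 7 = 30277.71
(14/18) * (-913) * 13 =-83083/9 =-9231.44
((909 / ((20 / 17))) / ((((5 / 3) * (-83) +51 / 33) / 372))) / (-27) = 1756491 / 22570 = 77.82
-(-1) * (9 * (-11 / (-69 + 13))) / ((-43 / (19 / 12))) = -627 / 9632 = -0.07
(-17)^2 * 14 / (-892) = -2023 / 446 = -4.54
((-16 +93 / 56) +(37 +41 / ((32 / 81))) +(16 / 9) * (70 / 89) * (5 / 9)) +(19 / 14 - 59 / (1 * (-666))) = 7687471399 / 59748192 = 128.66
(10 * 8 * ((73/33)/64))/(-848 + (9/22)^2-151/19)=-76285/23609259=-0.00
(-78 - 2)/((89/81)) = -6480/89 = -72.81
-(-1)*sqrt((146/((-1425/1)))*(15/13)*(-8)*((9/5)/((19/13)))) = 12*sqrt(73)/95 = 1.08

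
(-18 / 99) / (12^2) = -1 / 792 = -0.00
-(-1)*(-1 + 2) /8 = 1 /8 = 0.12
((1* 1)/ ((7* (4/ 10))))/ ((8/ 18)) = 45/ 56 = 0.80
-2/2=-1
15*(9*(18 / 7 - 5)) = -2295 / 7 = -327.86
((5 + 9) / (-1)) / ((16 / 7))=-49 / 8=-6.12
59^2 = 3481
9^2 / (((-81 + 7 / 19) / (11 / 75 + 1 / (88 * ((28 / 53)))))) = -15943527 / 94371200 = -0.17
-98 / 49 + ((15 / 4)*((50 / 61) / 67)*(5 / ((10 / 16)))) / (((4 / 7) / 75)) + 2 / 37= 6990111 / 151219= 46.23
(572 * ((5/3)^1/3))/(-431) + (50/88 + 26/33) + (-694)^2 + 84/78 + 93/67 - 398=481241.08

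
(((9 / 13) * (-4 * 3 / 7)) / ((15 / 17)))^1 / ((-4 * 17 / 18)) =162 / 455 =0.36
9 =9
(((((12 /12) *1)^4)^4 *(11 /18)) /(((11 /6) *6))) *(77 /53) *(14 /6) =539 /2862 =0.19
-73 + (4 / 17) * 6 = -1217 / 17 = -71.59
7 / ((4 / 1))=7 / 4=1.75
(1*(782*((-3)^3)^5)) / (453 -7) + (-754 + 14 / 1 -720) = -5610748217 / 223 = -25160305.91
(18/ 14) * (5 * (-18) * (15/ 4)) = -433.93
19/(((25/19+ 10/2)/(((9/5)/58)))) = 0.09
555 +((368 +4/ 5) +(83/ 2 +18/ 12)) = 4834/ 5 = 966.80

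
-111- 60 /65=-1455 /13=-111.92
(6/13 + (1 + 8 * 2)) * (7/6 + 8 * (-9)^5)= -643396315/78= -8248670.71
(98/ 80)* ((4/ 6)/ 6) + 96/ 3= 11569/ 360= 32.14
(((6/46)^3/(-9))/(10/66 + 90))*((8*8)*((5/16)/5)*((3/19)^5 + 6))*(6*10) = -70599689424/17925384437135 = -0.00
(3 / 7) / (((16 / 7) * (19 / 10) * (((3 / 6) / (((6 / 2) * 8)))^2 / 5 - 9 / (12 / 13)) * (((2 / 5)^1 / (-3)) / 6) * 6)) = 162000 / 2134061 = 0.08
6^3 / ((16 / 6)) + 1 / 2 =163 / 2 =81.50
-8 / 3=-2.67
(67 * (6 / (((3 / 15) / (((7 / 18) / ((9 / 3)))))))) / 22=2345 / 198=11.84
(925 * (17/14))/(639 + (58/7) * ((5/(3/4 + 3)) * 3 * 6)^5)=3145/184734666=0.00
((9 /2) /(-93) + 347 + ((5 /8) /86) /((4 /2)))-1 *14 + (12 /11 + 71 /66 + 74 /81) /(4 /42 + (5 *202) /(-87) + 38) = 3093754111153 /9288557280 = 333.07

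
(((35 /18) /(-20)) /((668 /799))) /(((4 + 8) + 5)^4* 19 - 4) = -5593 /76323301920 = -0.00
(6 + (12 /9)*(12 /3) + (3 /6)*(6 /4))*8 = 290 /3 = 96.67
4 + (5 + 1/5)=46/5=9.20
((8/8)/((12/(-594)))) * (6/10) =-297/10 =-29.70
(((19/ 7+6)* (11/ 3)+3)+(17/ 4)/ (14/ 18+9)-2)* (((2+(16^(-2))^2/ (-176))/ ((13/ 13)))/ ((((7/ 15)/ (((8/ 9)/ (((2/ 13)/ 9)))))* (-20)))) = -74012624358231/ 198944227328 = -372.03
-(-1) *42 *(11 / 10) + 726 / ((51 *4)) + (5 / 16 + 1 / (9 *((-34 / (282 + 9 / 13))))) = 2606783 / 53040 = 49.15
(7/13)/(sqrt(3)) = 7*sqrt(3)/39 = 0.31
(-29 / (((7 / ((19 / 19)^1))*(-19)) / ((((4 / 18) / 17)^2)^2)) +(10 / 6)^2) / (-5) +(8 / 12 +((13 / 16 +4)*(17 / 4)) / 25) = 108358609884977 / 116610416596800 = 0.93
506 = 506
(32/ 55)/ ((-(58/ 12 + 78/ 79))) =-15168/ 151745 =-0.10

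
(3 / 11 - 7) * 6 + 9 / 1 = -345 / 11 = -31.36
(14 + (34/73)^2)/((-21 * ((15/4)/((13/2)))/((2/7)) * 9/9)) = -0.34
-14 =-14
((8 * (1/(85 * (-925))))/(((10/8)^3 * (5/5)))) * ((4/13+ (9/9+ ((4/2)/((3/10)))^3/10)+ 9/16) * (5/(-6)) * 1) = 2830448/2069803125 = 0.00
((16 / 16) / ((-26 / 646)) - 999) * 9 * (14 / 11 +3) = -511830 / 13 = -39371.54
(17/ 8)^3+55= 33073/ 512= 64.60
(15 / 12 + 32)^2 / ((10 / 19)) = 336091 / 160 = 2100.57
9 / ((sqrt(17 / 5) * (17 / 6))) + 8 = 54 * sqrt(85) / 289 + 8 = 9.72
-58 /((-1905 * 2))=29 /1905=0.02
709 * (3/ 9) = 709/ 3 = 236.33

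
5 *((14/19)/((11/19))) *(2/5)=2.55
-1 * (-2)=2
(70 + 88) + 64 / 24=482 / 3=160.67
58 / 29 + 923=925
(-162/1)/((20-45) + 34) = -18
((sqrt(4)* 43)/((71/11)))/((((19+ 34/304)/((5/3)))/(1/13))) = 0.09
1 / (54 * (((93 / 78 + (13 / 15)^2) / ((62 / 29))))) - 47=-46467691 / 989103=-46.98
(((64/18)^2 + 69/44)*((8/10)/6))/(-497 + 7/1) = -1447/374220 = -0.00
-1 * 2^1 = -2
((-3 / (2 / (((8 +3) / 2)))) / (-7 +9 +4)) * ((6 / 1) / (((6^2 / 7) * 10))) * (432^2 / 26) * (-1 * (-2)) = -149688 / 65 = -2302.89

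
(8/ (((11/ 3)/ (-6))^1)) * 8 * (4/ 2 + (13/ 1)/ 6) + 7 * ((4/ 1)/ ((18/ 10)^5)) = -282472700/ 649539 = -434.88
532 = 532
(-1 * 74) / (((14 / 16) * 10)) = -296 / 35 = -8.46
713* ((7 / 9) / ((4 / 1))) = 4991 / 36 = 138.64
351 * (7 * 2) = 4914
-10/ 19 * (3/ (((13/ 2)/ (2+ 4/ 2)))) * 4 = -960/ 247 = -3.89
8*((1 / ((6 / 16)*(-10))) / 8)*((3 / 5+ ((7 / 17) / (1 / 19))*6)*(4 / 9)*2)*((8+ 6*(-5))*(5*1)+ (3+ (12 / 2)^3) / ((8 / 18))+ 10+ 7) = -1914536 / 425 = -4504.79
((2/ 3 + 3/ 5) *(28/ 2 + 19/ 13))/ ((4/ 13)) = 1273/ 20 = 63.65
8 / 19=0.42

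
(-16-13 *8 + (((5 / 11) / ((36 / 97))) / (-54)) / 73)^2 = 35090402736705625 / 2436820905024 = 14400.07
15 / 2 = 7.50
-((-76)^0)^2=-1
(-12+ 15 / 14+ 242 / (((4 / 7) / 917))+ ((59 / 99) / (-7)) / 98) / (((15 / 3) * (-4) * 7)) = -26373625681 / 9507960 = -2773.85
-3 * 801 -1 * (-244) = -2159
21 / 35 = 3 / 5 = 0.60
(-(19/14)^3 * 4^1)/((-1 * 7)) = 6859/4802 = 1.43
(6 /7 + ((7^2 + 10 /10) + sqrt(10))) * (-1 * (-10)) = 10 * sqrt(10) + 3560 /7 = 540.19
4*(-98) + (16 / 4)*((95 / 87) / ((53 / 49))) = -1788892 / 4611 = -387.96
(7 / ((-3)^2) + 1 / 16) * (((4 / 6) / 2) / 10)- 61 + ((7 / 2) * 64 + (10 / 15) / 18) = 704441 / 4320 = 163.07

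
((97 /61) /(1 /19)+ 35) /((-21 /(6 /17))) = -468 /427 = -1.10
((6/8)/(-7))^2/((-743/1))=-9/582512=-0.00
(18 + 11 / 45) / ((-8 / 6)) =-821 / 60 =-13.68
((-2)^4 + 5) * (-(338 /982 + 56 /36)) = -58765 /1473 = -39.89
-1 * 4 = -4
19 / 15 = 1.27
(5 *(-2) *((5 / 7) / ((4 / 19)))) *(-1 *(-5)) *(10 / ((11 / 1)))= -11875 / 77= -154.22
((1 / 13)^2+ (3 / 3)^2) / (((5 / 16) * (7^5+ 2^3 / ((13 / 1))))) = 544 / 2840487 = 0.00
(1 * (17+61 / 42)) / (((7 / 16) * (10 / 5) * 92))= 775 / 3381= 0.23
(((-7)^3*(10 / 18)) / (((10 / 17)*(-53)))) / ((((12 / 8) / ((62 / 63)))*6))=0.67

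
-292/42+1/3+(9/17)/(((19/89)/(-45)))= -801842/6783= -118.21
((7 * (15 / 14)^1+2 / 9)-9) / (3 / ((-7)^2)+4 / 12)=-1127 / 348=-3.24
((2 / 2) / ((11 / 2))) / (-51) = -2 / 561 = -0.00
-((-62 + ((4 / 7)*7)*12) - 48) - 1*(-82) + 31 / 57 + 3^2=8752 / 57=153.54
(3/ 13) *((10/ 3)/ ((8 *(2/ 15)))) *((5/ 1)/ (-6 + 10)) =375/ 416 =0.90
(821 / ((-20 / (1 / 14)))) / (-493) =821 / 138040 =0.01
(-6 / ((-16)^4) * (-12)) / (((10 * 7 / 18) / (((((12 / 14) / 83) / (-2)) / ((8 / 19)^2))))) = -87723 / 10661396480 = -0.00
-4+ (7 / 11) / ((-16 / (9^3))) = -5807 / 176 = -32.99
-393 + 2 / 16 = -3143 / 8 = -392.88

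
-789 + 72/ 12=-783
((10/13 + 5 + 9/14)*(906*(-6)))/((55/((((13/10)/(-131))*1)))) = 1585953/252175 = 6.29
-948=-948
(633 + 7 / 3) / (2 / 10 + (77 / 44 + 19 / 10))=38120 / 231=165.02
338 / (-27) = -338 / 27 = -12.52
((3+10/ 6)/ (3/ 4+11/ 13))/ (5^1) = 728/ 1245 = 0.58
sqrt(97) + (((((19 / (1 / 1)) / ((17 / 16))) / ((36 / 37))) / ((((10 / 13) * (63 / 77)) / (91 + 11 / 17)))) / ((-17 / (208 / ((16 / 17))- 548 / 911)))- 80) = -63039960342212 / 1812675915 + sqrt(97) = -34767.44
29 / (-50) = -29 / 50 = -0.58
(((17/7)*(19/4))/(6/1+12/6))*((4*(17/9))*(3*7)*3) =5491/8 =686.38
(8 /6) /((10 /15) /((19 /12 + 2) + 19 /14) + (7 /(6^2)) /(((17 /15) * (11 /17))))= 73040 /21917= 3.33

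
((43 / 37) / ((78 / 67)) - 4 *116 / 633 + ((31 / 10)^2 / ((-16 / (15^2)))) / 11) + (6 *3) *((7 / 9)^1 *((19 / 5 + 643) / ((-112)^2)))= -126135297 / 11164010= -11.30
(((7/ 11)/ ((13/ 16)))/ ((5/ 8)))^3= 719323136/ 365525875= 1.97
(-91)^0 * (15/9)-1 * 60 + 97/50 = -8459/150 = -56.39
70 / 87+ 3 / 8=821 / 696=1.18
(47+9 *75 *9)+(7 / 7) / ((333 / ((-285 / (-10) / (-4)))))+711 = 6067685 / 888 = 6832.98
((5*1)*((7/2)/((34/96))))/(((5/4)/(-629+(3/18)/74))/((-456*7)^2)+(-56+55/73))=-11632383533836800/13005998817126557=-0.89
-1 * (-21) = 21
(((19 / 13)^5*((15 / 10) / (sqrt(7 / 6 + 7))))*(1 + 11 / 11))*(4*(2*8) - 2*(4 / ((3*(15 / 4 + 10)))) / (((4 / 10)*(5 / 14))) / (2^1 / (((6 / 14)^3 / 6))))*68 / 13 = 87111698345376*sqrt(6) / 91057751785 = 2343.34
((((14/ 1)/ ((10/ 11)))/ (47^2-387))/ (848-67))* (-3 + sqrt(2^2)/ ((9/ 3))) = -49/ 1940430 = -0.00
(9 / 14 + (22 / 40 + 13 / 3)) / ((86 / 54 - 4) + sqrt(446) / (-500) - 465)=-0.01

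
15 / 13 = 1.15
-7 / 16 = -0.44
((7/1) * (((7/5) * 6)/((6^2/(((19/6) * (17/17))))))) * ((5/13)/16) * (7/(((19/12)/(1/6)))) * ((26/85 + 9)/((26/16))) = 271313/517140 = 0.52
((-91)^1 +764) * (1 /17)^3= 673 /4913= 0.14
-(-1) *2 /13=2 /13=0.15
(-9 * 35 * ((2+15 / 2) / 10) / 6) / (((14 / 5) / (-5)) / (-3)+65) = -0.77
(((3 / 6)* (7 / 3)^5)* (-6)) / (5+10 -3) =-16807 / 972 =-17.29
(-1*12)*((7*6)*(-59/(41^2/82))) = 1450.54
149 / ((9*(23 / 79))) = 11771 / 207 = 56.86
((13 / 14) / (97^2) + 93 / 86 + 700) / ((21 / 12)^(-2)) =13898774463 / 6473392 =2147.06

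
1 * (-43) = -43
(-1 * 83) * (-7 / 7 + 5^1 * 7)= -2822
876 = 876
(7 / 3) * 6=14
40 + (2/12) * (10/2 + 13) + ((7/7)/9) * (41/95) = 36806/855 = 43.05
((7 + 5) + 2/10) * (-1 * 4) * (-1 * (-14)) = -3416/5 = -683.20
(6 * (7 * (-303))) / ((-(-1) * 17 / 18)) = -229068 / 17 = -13474.59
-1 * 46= -46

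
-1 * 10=-10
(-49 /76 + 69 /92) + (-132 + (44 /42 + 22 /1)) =-43430 /399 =-108.85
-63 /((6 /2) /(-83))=1743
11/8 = 1.38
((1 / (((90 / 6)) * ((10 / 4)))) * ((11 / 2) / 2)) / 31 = 11 / 4650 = 0.00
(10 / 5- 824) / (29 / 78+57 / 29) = -1859364 / 5287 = -351.69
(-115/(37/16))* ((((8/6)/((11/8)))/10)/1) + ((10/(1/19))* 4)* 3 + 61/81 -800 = 48657011/32967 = 1475.93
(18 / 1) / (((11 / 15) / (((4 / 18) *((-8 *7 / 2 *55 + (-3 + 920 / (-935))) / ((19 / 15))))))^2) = 3751295653125000 / 1527480889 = 2455870.76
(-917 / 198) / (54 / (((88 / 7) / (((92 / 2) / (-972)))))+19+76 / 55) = -18340 / 79907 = -0.23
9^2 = 81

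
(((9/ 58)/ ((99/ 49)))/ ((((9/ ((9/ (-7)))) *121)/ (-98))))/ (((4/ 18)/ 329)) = 1015623/ 77198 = 13.16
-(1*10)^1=-10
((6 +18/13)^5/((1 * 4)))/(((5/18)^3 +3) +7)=11888133931008/21700219385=547.83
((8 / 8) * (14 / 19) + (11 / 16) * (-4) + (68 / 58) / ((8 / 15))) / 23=102 / 12673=0.01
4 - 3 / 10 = 37 / 10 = 3.70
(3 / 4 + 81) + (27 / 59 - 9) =17277 / 236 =73.21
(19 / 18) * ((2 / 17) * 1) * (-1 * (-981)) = 2071 / 17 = 121.82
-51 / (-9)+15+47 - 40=27.67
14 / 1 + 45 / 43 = 647 / 43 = 15.05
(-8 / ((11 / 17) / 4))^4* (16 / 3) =1401249857536 / 43923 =31902416.90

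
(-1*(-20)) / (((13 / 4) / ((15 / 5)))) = 240 / 13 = 18.46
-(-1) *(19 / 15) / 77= 19 / 1155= 0.02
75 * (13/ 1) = 975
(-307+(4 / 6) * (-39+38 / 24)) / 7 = -5975 / 126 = -47.42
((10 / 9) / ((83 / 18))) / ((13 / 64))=1280 / 1079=1.19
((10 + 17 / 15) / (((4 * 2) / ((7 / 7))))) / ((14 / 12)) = 167 / 140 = 1.19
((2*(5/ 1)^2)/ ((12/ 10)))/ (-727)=-125/ 2181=-0.06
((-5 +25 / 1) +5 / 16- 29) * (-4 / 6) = 139 / 24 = 5.79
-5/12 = -0.42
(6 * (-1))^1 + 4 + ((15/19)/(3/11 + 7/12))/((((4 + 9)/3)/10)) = 3578/27911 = 0.13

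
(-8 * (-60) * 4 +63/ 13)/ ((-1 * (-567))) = 8341/ 2457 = 3.39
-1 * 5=-5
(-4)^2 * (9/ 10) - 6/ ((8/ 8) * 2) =57/ 5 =11.40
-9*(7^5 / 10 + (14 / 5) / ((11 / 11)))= -30303 / 2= -15151.50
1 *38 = 38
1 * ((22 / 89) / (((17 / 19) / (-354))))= -97.80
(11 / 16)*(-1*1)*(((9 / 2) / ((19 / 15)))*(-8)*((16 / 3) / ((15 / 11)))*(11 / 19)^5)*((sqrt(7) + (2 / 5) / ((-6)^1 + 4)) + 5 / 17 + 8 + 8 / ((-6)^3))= 233846052*sqrt(7) / 47045881 + 1441349115844 / 35990098965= 53.20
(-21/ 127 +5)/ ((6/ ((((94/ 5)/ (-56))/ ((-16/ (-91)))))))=-187577/ 121920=-1.54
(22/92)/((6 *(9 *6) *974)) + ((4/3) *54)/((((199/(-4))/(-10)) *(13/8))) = 334460096297/37554175152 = 8.91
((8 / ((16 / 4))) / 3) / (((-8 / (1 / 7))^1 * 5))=-1 / 420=-0.00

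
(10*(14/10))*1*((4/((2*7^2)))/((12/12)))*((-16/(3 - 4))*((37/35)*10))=4736/49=96.65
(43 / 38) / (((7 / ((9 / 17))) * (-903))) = -3 / 31654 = -0.00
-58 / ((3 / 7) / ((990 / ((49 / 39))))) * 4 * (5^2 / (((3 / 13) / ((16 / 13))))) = -398112000 / 7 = -56873142.86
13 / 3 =4.33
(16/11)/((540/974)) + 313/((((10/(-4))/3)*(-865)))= 3927806/1284525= 3.06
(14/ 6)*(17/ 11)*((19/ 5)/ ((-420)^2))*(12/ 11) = 323/ 3811500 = 0.00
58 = 58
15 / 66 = 5 / 22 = 0.23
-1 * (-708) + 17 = 725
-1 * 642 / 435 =-214 / 145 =-1.48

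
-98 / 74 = -49 / 37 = -1.32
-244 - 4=-248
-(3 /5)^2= -9 /25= -0.36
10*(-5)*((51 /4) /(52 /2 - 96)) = 255 /28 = 9.11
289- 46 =243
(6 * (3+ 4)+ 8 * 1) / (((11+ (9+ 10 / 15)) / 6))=450 / 31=14.52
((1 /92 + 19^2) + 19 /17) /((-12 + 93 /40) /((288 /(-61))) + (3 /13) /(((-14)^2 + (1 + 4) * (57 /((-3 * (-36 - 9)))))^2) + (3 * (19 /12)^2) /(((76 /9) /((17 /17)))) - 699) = -7490235824618560 /14397249691896719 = -0.52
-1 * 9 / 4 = -9 / 4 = -2.25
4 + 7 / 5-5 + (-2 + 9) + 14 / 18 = 368 / 45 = 8.18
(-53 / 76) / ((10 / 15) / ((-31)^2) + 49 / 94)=-1.34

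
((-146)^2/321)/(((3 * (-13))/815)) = -17372540/12519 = -1387.69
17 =17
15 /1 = 15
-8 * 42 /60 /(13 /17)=-476 /65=-7.32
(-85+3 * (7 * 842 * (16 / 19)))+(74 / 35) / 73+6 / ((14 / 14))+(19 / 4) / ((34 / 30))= 48906278073 / 3301060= 14815.33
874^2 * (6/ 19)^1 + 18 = 241242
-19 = -19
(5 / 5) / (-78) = -1 / 78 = -0.01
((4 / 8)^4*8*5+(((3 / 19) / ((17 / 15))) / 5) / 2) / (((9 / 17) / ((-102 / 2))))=-13804 / 57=-242.18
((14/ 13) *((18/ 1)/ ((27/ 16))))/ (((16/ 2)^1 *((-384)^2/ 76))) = 0.00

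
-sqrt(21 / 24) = -sqrt(14) / 4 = -0.94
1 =1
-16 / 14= -1.14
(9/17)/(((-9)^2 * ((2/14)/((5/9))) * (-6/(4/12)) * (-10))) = 7/49572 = 0.00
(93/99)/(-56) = -31/1848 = -0.02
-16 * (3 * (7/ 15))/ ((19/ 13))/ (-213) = 1456/ 20235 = 0.07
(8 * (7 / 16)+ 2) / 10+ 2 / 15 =41 / 60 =0.68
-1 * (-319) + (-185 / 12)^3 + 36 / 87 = -167610661 / 50112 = -3344.72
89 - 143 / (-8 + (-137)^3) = 17603944 / 197797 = 89.00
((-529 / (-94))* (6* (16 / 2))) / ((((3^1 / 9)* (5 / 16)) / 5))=609408 / 47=12966.13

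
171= 171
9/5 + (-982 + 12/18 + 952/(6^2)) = -42889/45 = -953.09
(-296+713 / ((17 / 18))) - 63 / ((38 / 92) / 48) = -2216530 / 323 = -6862.32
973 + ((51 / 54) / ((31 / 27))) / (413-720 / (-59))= 1513401371 / 1555394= 973.00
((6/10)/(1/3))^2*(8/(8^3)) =81/1600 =0.05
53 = 53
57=57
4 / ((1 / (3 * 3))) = 36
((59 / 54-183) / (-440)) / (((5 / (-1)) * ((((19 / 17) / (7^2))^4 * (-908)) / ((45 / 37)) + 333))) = -429963376278653 / 1731600613772608560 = -0.00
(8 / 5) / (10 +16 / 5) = 4 / 33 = 0.12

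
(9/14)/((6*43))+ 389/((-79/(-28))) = 137.88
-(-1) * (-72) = -72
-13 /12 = -1.08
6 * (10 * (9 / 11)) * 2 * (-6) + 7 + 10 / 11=-6393 / 11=-581.18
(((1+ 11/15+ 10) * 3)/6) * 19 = 1672/15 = 111.47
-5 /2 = -2.50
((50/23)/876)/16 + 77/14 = 886537/161184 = 5.50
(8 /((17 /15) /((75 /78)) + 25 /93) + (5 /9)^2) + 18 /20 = 30601211 /4543290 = 6.74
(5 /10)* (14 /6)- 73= -431 /6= -71.83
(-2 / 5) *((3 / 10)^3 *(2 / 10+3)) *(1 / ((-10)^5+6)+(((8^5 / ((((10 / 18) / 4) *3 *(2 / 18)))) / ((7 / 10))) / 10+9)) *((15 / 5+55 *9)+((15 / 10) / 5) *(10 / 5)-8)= -46878919657209882 / 27342109375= -1714531.93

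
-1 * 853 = -853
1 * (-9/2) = -9/2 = -4.50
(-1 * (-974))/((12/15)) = 2435/2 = 1217.50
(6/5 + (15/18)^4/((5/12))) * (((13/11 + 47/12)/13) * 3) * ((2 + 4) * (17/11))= 14564393/566280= 25.72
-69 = -69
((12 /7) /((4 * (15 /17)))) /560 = 17 /19600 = 0.00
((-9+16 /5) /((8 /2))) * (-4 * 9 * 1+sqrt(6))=48.65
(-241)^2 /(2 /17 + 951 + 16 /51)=2962131 /48523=61.05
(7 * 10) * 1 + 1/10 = 70.10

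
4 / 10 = 2 / 5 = 0.40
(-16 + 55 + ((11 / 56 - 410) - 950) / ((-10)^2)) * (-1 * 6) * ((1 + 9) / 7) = -426753 / 1960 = -217.73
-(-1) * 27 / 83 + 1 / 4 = 191 / 332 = 0.58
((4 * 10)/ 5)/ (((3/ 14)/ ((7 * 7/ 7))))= 784/ 3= 261.33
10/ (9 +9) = 5/ 9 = 0.56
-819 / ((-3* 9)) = 91 / 3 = 30.33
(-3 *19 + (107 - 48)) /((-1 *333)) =-2 /333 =-0.01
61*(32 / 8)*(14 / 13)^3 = 669536 / 2197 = 304.75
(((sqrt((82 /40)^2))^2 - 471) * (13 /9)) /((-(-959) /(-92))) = 55828981 /863100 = 64.68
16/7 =2.29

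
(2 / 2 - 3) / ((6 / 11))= -3.67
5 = 5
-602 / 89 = -6.76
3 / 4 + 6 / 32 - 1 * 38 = -593 / 16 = -37.06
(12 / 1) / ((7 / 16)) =192 / 7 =27.43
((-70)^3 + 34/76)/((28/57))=-39101949/56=-698249.09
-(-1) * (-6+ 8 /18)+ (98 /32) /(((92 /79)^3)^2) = -377882433190439 /87315120193536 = -4.33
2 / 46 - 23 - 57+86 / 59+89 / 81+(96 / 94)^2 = -18540017542 / 242806653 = -76.36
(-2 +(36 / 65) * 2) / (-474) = 29 / 15405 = 0.00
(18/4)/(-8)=-9/16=-0.56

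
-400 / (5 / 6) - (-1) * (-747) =-1227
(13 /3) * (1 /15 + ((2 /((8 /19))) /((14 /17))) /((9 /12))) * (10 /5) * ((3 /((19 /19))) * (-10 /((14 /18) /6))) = -762372 /49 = -15558.61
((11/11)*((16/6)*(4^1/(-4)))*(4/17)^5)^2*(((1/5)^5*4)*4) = 1073741824/56699828450128125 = 0.00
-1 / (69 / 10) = -0.14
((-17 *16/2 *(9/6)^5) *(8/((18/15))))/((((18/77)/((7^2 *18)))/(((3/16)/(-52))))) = 77931315/832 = 93667.45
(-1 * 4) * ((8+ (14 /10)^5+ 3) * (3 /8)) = -76773 /3125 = -24.57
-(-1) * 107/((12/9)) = 321/4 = 80.25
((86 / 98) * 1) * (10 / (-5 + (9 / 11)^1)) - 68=-79001 / 1127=-70.10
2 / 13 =0.15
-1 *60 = -60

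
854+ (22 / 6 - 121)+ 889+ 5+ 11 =4925 / 3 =1641.67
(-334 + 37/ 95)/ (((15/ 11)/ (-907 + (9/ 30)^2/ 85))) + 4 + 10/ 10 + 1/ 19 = 2687767080893/ 12112500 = 221900.27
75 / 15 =5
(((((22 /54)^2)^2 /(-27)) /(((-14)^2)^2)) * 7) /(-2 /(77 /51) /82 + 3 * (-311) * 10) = 6603091 /331353727970550768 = 0.00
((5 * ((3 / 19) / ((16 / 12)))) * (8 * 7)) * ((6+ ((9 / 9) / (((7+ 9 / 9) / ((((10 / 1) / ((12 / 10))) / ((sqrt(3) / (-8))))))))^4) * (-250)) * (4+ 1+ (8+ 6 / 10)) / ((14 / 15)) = -33574915000 / 513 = -65448177.39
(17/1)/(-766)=-17/766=-0.02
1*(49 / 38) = 49 / 38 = 1.29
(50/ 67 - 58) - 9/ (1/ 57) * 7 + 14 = -243495/ 67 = -3634.25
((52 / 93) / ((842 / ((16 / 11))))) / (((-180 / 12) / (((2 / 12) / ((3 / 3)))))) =-208 / 19380735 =-0.00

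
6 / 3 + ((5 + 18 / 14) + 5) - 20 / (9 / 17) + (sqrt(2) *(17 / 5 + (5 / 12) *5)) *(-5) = -329 *sqrt(2) / 12 - 1543 / 63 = -63.27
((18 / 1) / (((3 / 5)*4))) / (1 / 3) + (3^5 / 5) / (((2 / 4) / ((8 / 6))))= 1521 / 10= 152.10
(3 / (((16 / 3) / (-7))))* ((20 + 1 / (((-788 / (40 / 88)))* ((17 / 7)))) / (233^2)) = -185666355 / 127996958144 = -0.00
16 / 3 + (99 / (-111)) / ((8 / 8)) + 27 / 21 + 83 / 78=137197 / 20202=6.79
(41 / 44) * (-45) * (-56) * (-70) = -1808100 / 11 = -164372.73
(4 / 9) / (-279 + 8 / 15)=-0.00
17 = 17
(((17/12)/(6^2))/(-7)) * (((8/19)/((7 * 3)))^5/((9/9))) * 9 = -0.00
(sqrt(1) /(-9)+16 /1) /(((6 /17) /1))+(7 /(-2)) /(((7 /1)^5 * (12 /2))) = 11673653 /259308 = 45.02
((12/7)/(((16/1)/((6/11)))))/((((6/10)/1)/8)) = 60/77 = 0.78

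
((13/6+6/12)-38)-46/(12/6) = -175/3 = -58.33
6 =6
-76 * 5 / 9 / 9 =-380 / 81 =-4.69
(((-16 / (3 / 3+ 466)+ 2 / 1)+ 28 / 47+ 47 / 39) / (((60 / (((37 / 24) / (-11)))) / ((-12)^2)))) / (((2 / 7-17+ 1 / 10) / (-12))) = -3340334396 / 3650316241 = -0.92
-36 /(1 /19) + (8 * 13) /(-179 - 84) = -179996 /263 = -684.40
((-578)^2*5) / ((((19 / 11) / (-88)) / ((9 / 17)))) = -856041120 / 19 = -45054795.79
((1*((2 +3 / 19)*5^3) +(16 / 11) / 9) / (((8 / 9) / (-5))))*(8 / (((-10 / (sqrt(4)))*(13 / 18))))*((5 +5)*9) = 822439980 / 2717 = 302701.50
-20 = -20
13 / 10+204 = 2053 / 10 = 205.30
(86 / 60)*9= 129 / 10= 12.90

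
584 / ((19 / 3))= 1752 / 19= 92.21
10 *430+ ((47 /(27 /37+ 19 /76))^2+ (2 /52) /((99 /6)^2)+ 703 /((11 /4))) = 2040989115602 /297650925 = 6856.99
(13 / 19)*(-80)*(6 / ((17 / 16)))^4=-88332042240 / 1586899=-55663.30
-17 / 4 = -4.25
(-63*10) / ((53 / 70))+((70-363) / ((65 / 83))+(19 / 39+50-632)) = -18476156 / 10335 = -1787.73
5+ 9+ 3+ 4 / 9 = 157 / 9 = 17.44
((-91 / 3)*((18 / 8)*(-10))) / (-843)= -0.81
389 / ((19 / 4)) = 1556 / 19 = 81.89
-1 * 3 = -3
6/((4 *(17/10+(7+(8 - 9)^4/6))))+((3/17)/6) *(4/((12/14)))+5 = 71987/13566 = 5.31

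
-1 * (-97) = 97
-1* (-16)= 16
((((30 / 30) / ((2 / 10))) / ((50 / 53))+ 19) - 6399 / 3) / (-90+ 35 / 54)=569349 / 24125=23.60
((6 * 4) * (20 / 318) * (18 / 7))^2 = 2073600 / 137641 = 15.07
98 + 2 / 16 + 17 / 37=29181 / 296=98.58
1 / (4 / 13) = 13 / 4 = 3.25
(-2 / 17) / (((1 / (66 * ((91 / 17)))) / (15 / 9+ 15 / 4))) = -65065 / 289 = -225.14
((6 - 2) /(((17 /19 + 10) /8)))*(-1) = -608 /207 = -2.94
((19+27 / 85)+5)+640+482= 97437 / 85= 1146.32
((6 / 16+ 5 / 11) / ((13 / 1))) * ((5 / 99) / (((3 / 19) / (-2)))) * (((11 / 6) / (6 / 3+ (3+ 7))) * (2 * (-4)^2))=-6935 / 34749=-0.20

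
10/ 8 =5/ 4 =1.25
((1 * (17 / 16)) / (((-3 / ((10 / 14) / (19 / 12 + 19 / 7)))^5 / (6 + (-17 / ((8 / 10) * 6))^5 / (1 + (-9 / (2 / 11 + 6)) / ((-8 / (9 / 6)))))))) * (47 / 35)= 7430301115729375 / 23110539249215214216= 0.00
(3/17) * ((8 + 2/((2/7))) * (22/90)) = 0.65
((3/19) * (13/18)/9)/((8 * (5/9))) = 0.00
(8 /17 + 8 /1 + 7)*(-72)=-18936 /17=-1113.88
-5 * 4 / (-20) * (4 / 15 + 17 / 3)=89 / 15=5.93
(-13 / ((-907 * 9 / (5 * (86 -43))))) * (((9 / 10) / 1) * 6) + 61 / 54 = 145885 / 48978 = 2.98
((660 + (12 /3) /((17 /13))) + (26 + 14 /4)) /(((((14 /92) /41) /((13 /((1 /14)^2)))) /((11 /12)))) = 435824035.71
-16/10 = -8/5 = -1.60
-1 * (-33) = 33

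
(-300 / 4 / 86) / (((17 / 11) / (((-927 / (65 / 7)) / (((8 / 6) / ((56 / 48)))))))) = 7494795 / 152048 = 49.29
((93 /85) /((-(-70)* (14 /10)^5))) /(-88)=-0.00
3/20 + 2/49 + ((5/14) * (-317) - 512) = -612523/980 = -625.02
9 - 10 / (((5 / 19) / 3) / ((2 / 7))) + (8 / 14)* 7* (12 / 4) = -81 / 7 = -11.57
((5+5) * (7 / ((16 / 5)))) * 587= 102725 / 8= 12840.62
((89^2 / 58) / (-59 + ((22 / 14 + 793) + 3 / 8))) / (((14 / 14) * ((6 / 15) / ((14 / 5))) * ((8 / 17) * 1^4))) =6598193 / 2390354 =2.76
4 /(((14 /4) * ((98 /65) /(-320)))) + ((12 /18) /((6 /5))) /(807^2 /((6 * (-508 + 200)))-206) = -257572531640 /1061863173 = -242.57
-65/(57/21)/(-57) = 0.42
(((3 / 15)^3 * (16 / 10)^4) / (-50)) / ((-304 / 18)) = 2304 / 37109375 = 0.00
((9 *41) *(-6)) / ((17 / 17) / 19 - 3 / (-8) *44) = -84132 / 629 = -133.76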